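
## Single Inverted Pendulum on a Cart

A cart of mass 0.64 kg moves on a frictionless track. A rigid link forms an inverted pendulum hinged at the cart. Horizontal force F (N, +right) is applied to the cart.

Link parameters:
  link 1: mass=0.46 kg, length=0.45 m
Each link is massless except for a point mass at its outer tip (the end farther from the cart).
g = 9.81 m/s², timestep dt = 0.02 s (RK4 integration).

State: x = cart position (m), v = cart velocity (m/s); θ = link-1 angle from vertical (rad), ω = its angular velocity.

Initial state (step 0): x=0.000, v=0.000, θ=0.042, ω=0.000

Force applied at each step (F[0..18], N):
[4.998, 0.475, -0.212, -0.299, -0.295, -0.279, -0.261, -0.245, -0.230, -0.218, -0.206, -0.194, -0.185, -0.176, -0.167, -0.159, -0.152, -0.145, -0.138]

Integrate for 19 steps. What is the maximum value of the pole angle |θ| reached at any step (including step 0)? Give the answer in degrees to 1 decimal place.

apply F[0]=+4.998 → step 1: x=0.002, v=0.150, θ=0.039, ω=-0.316
apply F[1]=+0.475 → step 2: x=0.005, v=0.160, θ=0.032, ω=-0.322
apply F[2]=-0.212 → step 3: x=0.008, v=0.149, θ=0.026, ω=-0.285
apply F[3]=-0.299 → step 4: x=0.011, v=0.137, θ=0.021, ω=-0.247
apply F[4]=-0.295 → step 5: x=0.013, v=0.125, θ=0.017, ω=-0.212
apply F[5]=-0.279 → step 6: x=0.016, v=0.114, θ=0.013, ω=-0.182
apply F[6]=-0.261 → step 7: x=0.018, v=0.104, θ=0.009, ω=-0.156
apply F[7]=-0.245 → step 8: x=0.020, v=0.096, θ=0.006, ω=-0.133
apply F[8]=-0.230 → step 9: x=0.022, v=0.088, θ=0.004, ω=-0.113
apply F[9]=-0.218 → step 10: x=0.023, v=0.081, θ=0.002, ω=-0.096
apply F[10]=-0.206 → step 11: x=0.025, v=0.074, θ=-0.000, ω=-0.081
apply F[11]=-0.194 → step 12: x=0.026, v=0.068, θ=-0.002, ω=-0.068
apply F[12]=-0.185 → step 13: x=0.028, v=0.063, θ=-0.003, ω=-0.057
apply F[13]=-0.176 → step 14: x=0.029, v=0.058, θ=-0.004, ω=-0.047
apply F[14]=-0.167 → step 15: x=0.030, v=0.053, θ=-0.005, ω=-0.039
apply F[15]=-0.159 → step 16: x=0.031, v=0.049, θ=-0.005, ω=-0.032
apply F[16]=-0.152 → step 17: x=0.032, v=0.045, θ=-0.006, ω=-0.025
apply F[17]=-0.145 → step 18: x=0.033, v=0.041, θ=-0.006, ω=-0.020
apply F[18]=-0.138 → step 19: x=0.033, v=0.038, θ=-0.007, ω=-0.015
Max |angle| over trajectory = 0.042 rad = 2.4°.

Answer: 2.4°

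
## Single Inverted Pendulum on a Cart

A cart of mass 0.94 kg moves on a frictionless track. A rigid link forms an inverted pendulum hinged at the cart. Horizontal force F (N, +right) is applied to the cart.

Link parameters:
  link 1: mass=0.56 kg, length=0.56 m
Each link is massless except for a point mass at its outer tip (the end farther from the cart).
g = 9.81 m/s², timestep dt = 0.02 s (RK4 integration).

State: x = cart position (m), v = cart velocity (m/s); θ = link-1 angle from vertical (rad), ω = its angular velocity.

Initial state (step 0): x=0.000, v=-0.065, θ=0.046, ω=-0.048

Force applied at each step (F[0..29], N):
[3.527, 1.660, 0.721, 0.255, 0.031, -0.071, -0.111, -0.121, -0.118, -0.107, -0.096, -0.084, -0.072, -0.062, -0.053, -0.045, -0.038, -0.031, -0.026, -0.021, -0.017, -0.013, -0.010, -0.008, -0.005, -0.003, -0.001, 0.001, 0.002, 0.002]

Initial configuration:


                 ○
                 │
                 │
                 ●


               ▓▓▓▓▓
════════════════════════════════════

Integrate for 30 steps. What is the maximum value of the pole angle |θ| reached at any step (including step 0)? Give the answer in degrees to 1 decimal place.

apply F[0]=+3.527 → step 1: x=-0.001, v=0.005, θ=0.044, ω=-0.157
apply F[1]=+1.660 → step 2: x=-0.000, v=0.035, θ=0.040, ω=-0.196
apply F[2]=+0.721 → step 3: x=0.001, v=0.046, θ=0.036, ω=-0.202
apply F[3]=+0.255 → step 4: x=0.002, v=0.047, θ=0.033, ω=-0.192
apply F[4]=+0.031 → step 5: x=0.002, v=0.044, θ=0.029, ω=-0.176
apply F[5]=-0.071 → step 6: x=0.003, v=0.040, θ=0.026, ω=-0.158
apply F[6]=-0.111 → step 7: x=0.004, v=0.035, θ=0.023, ω=-0.141
apply F[7]=-0.121 → step 8: x=0.005, v=0.030, θ=0.020, ω=-0.124
apply F[8]=-0.118 → step 9: x=0.005, v=0.025, θ=0.018, ω=-0.109
apply F[9]=-0.107 → step 10: x=0.006, v=0.021, θ=0.015, ω=-0.096
apply F[10]=-0.096 → step 11: x=0.006, v=0.017, θ=0.014, ω=-0.084
apply F[11]=-0.084 → step 12: x=0.006, v=0.014, θ=0.012, ω=-0.074
apply F[12]=-0.072 → step 13: x=0.007, v=0.011, θ=0.011, ω=-0.065
apply F[13]=-0.062 → step 14: x=0.007, v=0.008, θ=0.009, ω=-0.057
apply F[14]=-0.053 → step 15: x=0.007, v=0.006, θ=0.008, ω=-0.050
apply F[15]=-0.045 → step 16: x=0.007, v=0.004, θ=0.007, ω=-0.044
apply F[16]=-0.038 → step 17: x=0.007, v=0.003, θ=0.007, ω=-0.038
apply F[17]=-0.031 → step 18: x=0.007, v=0.001, θ=0.006, ω=-0.034
apply F[18]=-0.026 → step 19: x=0.007, v=-0.000, θ=0.005, ω=-0.030
apply F[19]=-0.021 → step 20: x=0.007, v=-0.001, θ=0.005, ω=-0.026
apply F[20]=-0.017 → step 21: x=0.007, v=-0.002, θ=0.004, ω=-0.023
apply F[21]=-0.013 → step 22: x=0.007, v=-0.003, θ=0.004, ω=-0.020
apply F[22]=-0.010 → step 23: x=0.007, v=-0.003, θ=0.003, ω=-0.018
apply F[23]=-0.008 → step 24: x=0.007, v=-0.004, θ=0.003, ω=-0.015
apply F[24]=-0.005 → step 25: x=0.007, v=-0.004, θ=0.003, ω=-0.014
apply F[25]=-0.003 → step 26: x=0.007, v=-0.005, θ=0.003, ω=-0.012
apply F[26]=-0.001 → step 27: x=0.007, v=-0.005, θ=0.002, ω=-0.011
apply F[27]=+0.001 → step 28: x=0.007, v=-0.005, θ=0.002, ω=-0.009
apply F[28]=+0.002 → step 29: x=0.006, v=-0.006, θ=0.002, ω=-0.008
apply F[29]=+0.002 → step 30: x=0.006, v=-0.006, θ=0.002, ω=-0.007
Max |angle| over trajectory = 0.046 rad = 2.6°.

Answer: 2.6°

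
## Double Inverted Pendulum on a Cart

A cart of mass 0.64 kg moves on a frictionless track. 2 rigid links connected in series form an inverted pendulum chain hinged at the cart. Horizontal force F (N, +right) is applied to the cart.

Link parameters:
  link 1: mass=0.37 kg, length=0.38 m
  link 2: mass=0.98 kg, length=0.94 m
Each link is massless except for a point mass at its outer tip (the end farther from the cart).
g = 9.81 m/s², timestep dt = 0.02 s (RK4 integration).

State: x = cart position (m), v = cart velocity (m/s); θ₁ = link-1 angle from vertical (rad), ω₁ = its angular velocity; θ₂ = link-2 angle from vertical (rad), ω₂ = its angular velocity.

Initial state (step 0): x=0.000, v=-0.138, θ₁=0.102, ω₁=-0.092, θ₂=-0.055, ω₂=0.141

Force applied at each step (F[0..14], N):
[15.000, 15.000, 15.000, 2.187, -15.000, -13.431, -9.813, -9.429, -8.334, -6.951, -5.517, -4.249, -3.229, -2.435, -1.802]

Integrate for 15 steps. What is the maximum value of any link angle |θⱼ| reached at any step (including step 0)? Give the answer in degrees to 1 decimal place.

apply F[0]=+15.000 → step 1: x=0.001, v=0.285, θ₁=0.092, ω₁=-0.918, θ₂=-0.054, ω₂=0.011
apply F[1]=+15.000 → step 2: x=0.011, v=0.719, θ₁=0.065, ω₁=-1.826, θ₂=-0.054, ω₂=-0.096
apply F[2]=+15.000 → step 3: x=0.030, v=1.172, θ₁=0.018, ω₁=-2.878, θ₂=-0.057, ω₂=-0.161
apply F[3]=+2.187 → step 4: x=0.054, v=1.243, θ₁=-0.041, ω₁=-3.028, θ₂=-0.061, ω₂=-0.185
apply F[4]=-15.000 → step 5: x=0.075, v=0.800, θ₁=-0.090, ω₁=-1.908, θ₂=-0.064, ω₂=-0.181
apply F[5]=-13.431 → step 6: x=0.087, v=0.429, θ₁=-0.119, ω₁=-1.052, θ₂=-0.068, ω₂=-0.147
apply F[6]=-9.813 → step 7: x=0.093, v=0.181, θ₁=-0.135, ω₁=-0.562, θ₂=-0.070, ω₂=-0.096
apply F[7]=-9.429 → step 8: x=0.095, v=-0.048, θ₁=-0.142, ω₁=-0.142, θ₂=-0.071, ω₂=-0.037
apply F[8]=-8.334 → step 9: x=0.092, v=-0.243, θ₁=-0.142, ω₁=0.183, θ₂=-0.072, ω₂=0.024
apply F[9]=-6.951 → step 10: x=0.085, v=-0.398, θ₁=-0.136, ω₁=0.414, θ₂=-0.070, ω₂=0.080
apply F[10]=-5.517 → step 11: x=0.076, v=-0.513, θ₁=-0.126, ω₁=0.560, θ₂=-0.068, ω₂=0.129
apply F[11]=-4.249 → step 12: x=0.065, v=-0.595, θ₁=-0.114, ω₁=0.637, θ₂=-0.065, ω₂=0.171
apply F[12]=-3.229 → step 13: x=0.053, v=-0.651, θ₁=-0.101, ω₁=0.668, θ₂=-0.062, ω₂=0.205
apply F[13]=-2.435 → step 14: x=0.039, v=-0.689, θ₁=-0.088, ω₁=0.669, θ₂=-0.057, ω₂=0.231
apply F[14]=-1.802 → step 15: x=0.025, v=-0.712, θ₁=-0.075, ω₁=0.652, θ₂=-0.052, ω₂=0.251
Max |angle| over trajectory = 0.142 rad = 8.2°.

Answer: 8.2°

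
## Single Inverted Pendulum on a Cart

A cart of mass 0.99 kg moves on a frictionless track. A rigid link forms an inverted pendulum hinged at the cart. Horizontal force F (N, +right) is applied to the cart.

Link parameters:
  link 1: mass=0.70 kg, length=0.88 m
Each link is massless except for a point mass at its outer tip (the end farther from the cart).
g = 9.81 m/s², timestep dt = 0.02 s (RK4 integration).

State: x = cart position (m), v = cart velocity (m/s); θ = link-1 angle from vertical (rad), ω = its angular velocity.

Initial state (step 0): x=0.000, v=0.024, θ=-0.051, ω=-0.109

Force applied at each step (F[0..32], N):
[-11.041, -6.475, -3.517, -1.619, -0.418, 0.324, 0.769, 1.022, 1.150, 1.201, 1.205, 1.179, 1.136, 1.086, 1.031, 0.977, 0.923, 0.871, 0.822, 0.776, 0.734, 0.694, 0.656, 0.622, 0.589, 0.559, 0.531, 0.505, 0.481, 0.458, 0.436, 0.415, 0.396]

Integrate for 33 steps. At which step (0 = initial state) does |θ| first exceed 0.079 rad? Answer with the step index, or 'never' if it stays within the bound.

Answer: never

Derivation:
apply F[0]=-11.041 → step 1: x=-0.002, v=-0.192, θ=-0.051, ω=0.124
apply F[1]=-6.475 → step 2: x=-0.007, v=-0.315, θ=-0.047, ω=0.254
apply F[2]=-3.517 → step 3: x=-0.014, v=-0.380, θ=-0.041, ω=0.318
apply F[3]=-1.619 → step 4: x=-0.022, v=-0.408, θ=-0.035, ω=0.340
apply F[4]=-0.418 → step 5: x=-0.030, v=-0.412, θ=-0.028, ω=0.338
apply F[5]=+0.324 → step 6: x=-0.038, v=-0.402, θ=-0.021, ω=0.321
apply F[6]=+0.769 → step 7: x=-0.046, v=-0.384, θ=-0.015, ω=0.296
apply F[7]=+1.022 → step 8: x=-0.053, v=-0.361, θ=-0.010, ω=0.268
apply F[8]=+1.150 → step 9: x=-0.060, v=-0.337, θ=-0.005, ω=0.239
apply F[9]=+1.201 → step 10: x=-0.067, v=-0.313, θ=-0.000, ω=0.211
apply F[10]=+1.205 → step 11: x=-0.073, v=-0.289, θ=0.004, ω=0.184
apply F[11]=+1.179 → step 12: x=-0.078, v=-0.266, θ=0.007, ω=0.159
apply F[12]=+1.136 → step 13: x=-0.083, v=-0.244, θ=0.010, ω=0.136
apply F[13]=+1.086 → step 14: x=-0.088, v=-0.224, θ=0.013, ω=0.116
apply F[14]=+1.031 → step 15: x=-0.092, v=-0.205, θ=0.015, ω=0.097
apply F[15]=+0.977 → step 16: x=-0.096, v=-0.187, θ=0.017, ω=0.081
apply F[16]=+0.923 → step 17: x=-0.100, v=-0.171, θ=0.018, ω=0.066
apply F[17]=+0.871 → step 18: x=-0.103, v=-0.156, θ=0.019, ω=0.054
apply F[18]=+0.822 → step 19: x=-0.106, v=-0.142, θ=0.020, ω=0.042
apply F[19]=+0.776 → step 20: x=-0.109, v=-0.129, θ=0.021, ω=0.032
apply F[20]=+0.734 → step 21: x=-0.111, v=-0.117, θ=0.022, ω=0.024
apply F[21]=+0.694 → step 22: x=-0.113, v=-0.106, θ=0.022, ω=0.016
apply F[22]=+0.656 → step 23: x=-0.115, v=-0.096, θ=0.022, ω=0.010
apply F[23]=+0.622 → step 24: x=-0.117, v=-0.087, θ=0.022, ω=0.004
apply F[24]=+0.589 → step 25: x=-0.119, v=-0.078, θ=0.022, ω=-0.001
apply F[25]=+0.559 → step 26: x=-0.120, v=-0.070, θ=0.022, ω=-0.005
apply F[26]=+0.531 → step 27: x=-0.122, v=-0.062, θ=0.022, ω=-0.009
apply F[27]=+0.505 → step 28: x=-0.123, v=-0.055, θ=0.022, ω=-0.012
apply F[28]=+0.481 → step 29: x=-0.124, v=-0.048, θ=0.022, ω=-0.015
apply F[29]=+0.458 → step 30: x=-0.125, v=-0.042, θ=0.021, ω=-0.017
apply F[30]=+0.436 → step 31: x=-0.126, v=-0.036, θ=0.021, ω=-0.019
apply F[31]=+0.415 → step 32: x=-0.126, v=-0.031, θ=0.021, ω=-0.021
apply F[32]=+0.396 → step 33: x=-0.127, v=-0.026, θ=0.020, ω=-0.022
max |θ| = 0.051 ≤ 0.079 over all 34 states.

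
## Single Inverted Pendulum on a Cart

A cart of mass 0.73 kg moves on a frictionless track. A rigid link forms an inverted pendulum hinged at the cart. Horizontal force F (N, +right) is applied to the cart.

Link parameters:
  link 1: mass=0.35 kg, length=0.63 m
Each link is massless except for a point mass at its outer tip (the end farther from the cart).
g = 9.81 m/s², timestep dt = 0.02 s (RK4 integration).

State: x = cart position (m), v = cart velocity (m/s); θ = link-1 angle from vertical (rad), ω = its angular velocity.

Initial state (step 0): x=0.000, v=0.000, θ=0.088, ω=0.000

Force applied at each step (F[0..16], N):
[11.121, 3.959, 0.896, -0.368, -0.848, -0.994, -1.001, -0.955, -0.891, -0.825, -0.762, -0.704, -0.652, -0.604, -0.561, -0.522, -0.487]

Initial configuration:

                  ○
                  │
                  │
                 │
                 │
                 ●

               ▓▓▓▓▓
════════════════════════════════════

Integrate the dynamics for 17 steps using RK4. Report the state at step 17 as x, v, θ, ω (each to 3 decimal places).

Answer: x=0.088, v=0.121, θ=-0.014, ω=-0.067

Derivation:
apply F[0]=+11.121 → step 1: x=0.003, v=0.296, θ=0.084, ω=-0.440
apply F[1]=+3.959 → step 2: x=0.010, v=0.396, θ=0.073, ω=-0.576
apply F[2]=+0.896 → step 3: x=0.018, v=0.415, θ=0.062, ω=-0.584
apply F[3]=-0.368 → step 4: x=0.026, v=0.400, θ=0.051, ω=-0.542
apply F[4]=-0.848 → step 5: x=0.034, v=0.372, θ=0.040, ω=-0.484
apply F[5]=-0.994 → step 6: x=0.041, v=0.342, θ=0.031, ω=-0.425
apply F[6]=-1.001 → step 7: x=0.048, v=0.312, θ=0.023, ω=-0.369
apply F[7]=-0.955 → step 8: x=0.053, v=0.284, θ=0.016, ω=-0.318
apply F[8]=-0.891 → step 9: x=0.059, v=0.258, θ=0.011, ω=-0.273
apply F[9]=-0.825 → step 10: x=0.064, v=0.235, θ=0.006, ω=-0.234
apply F[10]=-0.762 → step 11: x=0.068, v=0.213, θ=0.001, ω=-0.199
apply F[11]=-0.704 → step 12: x=0.072, v=0.194, θ=-0.003, ω=-0.169
apply F[12]=-0.652 → step 13: x=0.076, v=0.177, θ=-0.006, ω=-0.142
apply F[13]=-0.604 → step 14: x=0.079, v=0.161, θ=-0.008, ω=-0.119
apply F[14]=-0.561 → step 15: x=0.083, v=0.146, θ=-0.010, ω=-0.099
apply F[15]=-0.522 → step 16: x=0.085, v=0.133, θ=-0.012, ω=-0.082
apply F[16]=-0.487 → step 17: x=0.088, v=0.121, θ=-0.014, ω=-0.067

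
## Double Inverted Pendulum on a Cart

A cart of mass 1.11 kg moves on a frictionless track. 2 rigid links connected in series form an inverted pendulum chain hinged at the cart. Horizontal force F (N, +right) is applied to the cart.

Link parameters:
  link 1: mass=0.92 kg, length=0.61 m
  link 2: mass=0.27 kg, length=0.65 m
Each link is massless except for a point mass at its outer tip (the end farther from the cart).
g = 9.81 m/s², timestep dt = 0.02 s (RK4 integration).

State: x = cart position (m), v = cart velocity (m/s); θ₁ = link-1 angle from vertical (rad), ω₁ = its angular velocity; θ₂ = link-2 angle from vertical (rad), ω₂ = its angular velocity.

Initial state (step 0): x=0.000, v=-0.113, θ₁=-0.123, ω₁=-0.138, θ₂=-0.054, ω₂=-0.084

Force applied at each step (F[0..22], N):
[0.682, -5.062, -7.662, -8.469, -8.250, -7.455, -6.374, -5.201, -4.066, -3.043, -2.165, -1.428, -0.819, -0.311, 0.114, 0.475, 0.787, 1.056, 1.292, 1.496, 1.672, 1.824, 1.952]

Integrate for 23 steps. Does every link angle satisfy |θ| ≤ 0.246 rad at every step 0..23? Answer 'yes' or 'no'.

Answer: yes

Derivation:
apply F[0]=+0.682 → step 1: x=-0.002, v=-0.075, θ₁=-0.127, ω₁=-0.245, θ₂=-0.055, ω₂=-0.058
apply F[1]=-5.062 → step 2: x=-0.004, v=-0.139, θ₁=-0.131, ω₁=-0.191, θ₂=-0.056, ω₂=-0.028
apply F[2]=-7.662 → step 3: x=-0.008, v=-0.247, θ₁=-0.134, ω₁=-0.065, θ₂=-0.057, ω₂=0.003
apply F[3]=-8.469 → step 4: x=-0.014, v=-0.370, θ₁=-0.134, ω₁=0.084, θ₂=-0.056, ω₂=0.036
apply F[4]=-8.250 → step 5: x=-0.023, v=-0.489, θ₁=-0.130, ω₁=0.227, θ₂=-0.055, ω₂=0.068
apply F[5]=-7.455 → step 6: x=-0.033, v=-0.595, θ₁=-0.125, ω₁=0.351, θ₂=-0.053, ω₂=0.098
apply F[6]=-6.374 → step 7: x=-0.046, v=-0.684, θ₁=-0.117, ω₁=0.450, θ₂=-0.051, ω₂=0.125
apply F[7]=-5.201 → step 8: x=-0.061, v=-0.753, θ₁=-0.107, ω₁=0.522, θ₂=-0.048, ω₂=0.150
apply F[8]=-4.066 → step 9: x=-0.076, v=-0.805, θ₁=-0.096, ω₁=0.568, θ₂=-0.045, ω₂=0.171
apply F[9]=-3.043 → step 10: x=-0.093, v=-0.841, θ₁=-0.084, ω₁=0.594, θ₂=-0.042, ω₂=0.190
apply F[10]=-2.165 → step 11: x=-0.110, v=-0.864, θ₁=-0.073, ω₁=0.602, θ₂=-0.038, ω₂=0.204
apply F[11]=-1.428 → step 12: x=-0.127, v=-0.876, θ₁=-0.061, ω₁=0.598, θ₂=-0.033, ω₂=0.216
apply F[12]=-0.819 → step 13: x=-0.145, v=-0.880, θ₁=-0.049, ω₁=0.584, θ₂=-0.029, ω₂=0.225
apply F[13]=-0.311 → step 14: x=-0.162, v=-0.876, θ₁=-0.037, ω₁=0.563, θ₂=-0.024, ω₂=0.231
apply F[14]=+0.114 → step 15: x=-0.180, v=-0.868, θ₁=-0.026, ω₁=0.538, θ₂=-0.020, ω₂=0.235
apply F[15]=+0.475 → step 16: x=-0.197, v=-0.855, θ₁=-0.016, ω₁=0.510, θ₂=-0.015, ω₂=0.236
apply F[16]=+0.787 → step 17: x=-0.214, v=-0.839, θ₁=-0.006, ω₁=0.480, θ₂=-0.010, ω₂=0.236
apply F[17]=+1.056 → step 18: x=-0.230, v=-0.819, θ₁=0.003, ω₁=0.448, θ₂=-0.006, ω₂=0.233
apply F[18]=+1.292 → step 19: x=-0.247, v=-0.798, θ₁=0.012, ω₁=0.416, θ₂=-0.001, ω₂=0.229
apply F[19]=+1.496 → step 20: x=-0.262, v=-0.774, θ₁=0.020, ω₁=0.384, θ₂=0.003, ω₂=0.223
apply F[20]=+1.672 → step 21: x=-0.277, v=-0.749, θ₁=0.027, ω₁=0.352, θ₂=0.008, ω₂=0.216
apply F[21]=+1.824 → step 22: x=-0.292, v=-0.722, θ₁=0.034, ω₁=0.321, θ₂=0.012, ω₂=0.208
apply F[22]=+1.952 → step 23: x=-0.306, v=-0.695, θ₁=0.040, ω₁=0.290, θ₂=0.016, ω₂=0.199
Max |angle| over trajectory = 0.134 rad; bound = 0.246 → within bound.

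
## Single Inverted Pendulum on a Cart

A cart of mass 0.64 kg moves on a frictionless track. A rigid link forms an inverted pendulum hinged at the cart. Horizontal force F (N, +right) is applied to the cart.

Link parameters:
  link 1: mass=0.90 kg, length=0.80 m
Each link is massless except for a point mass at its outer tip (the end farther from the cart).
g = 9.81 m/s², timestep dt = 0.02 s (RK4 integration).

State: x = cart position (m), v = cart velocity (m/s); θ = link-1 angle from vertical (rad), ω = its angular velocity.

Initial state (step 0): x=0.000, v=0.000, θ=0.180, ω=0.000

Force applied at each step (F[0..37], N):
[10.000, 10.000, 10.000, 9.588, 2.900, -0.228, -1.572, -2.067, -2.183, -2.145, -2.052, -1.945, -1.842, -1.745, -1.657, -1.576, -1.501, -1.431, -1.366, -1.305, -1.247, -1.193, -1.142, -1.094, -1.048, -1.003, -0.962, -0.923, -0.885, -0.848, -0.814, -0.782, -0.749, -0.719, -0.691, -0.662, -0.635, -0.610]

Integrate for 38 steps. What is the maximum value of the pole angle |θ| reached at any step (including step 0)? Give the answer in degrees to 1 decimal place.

apply F[0]=+10.000 → step 1: x=0.003, v=0.253, θ=0.177, ω=-0.267
apply F[1]=+10.000 → step 2: x=0.010, v=0.508, θ=0.169, ω=-0.540
apply F[2]=+10.000 → step 3: x=0.023, v=0.769, θ=0.156, ω=-0.821
apply F[3]=+9.588 → step 4: x=0.041, v=1.024, θ=0.136, ω=-1.101
apply F[4]=+2.900 → step 5: x=0.062, v=1.083, θ=0.114, ω=-1.143
apply F[5]=-0.228 → step 6: x=0.083, v=1.051, θ=0.092, ω=-1.078
apply F[6]=-1.572 → step 7: x=0.104, v=0.982, θ=0.071, ω=-0.972
apply F[7]=-2.067 → step 8: x=0.122, v=0.902, θ=0.053, ω=-0.857
apply F[8]=-2.183 → step 9: x=0.140, v=0.822, θ=0.037, ω=-0.746
apply F[9]=-2.145 → step 10: x=0.155, v=0.747, θ=0.023, ω=-0.645
apply F[10]=-2.052 → step 11: x=0.169, v=0.678, θ=0.011, ω=-0.555
apply F[11]=-1.945 → step 12: x=0.182, v=0.616, θ=0.001, ω=-0.476
apply F[12]=-1.842 → step 13: x=0.194, v=0.559, θ=-0.008, ω=-0.406
apply F[13]=-1.745 → step 14: x=0.205, v=0.508, θ=-0.015, ω=-0.345
apply F[14]=-1.657 → step 15: x=0.215, v=0.461, θ=-0.022, ω=-0.291
apply F[15]=-1.576 → step 16: x=0.223, v=0.419, θ=-0.027, ω=-0.244
apply F[16]=-1.501 → step 17: x=0.231, v=0.380, θ=-0.032, ω=-0.203
apply F[17]=-1.431 → step 18: x=0.239, v=0.345, θ=-0.035, ω=-0.166
apply F[18]=-1.366 → step 19: x=0.245, v=0.312, θ=-0.038, ω=-0.135
apply F[19]=-1.305 → step 20: x=0.251, v=0.282, θ=-0.041, ω=-0.107
apply F[20]=-1.247 → step 21: x=0.256, v=0.255, θ=-0.043, ω=-0.083
apply F[21]=-1.193 → step 22: x=0.261, v=0.229, θ=-0.044, ω=-0.062
apply F[22]=-1.142 → step 23: x=0.266, v=0.206, θ=-0.045, ω=-0.044
apply F[23]=-1.094 → step 24: x=0.270, v=0.184, θ=-0.046, ω=-0.028
apply F[24]=-1.048 → step 25: x=0.273, v=0.164, θ=-0.046, ω=-0.014
apply F[25]=-1.003 → step 26: x=0.276, v=0.146, θ=-0.046, ω=-0.003
apply F[26]=-0.962 → step 27: x=0.279, v=0.129, θ=-0.046, ω=0.008
apply F[27]=-0.923 → step 28: x=0.281, v=0.113, θ=-0.046, ω=0.016
apply F[28]=-0.885 → step 29: x=0.283, v=0.098, θ=-0.046, ω=0.024
apply F[29]=-0.848 → step 30: x=0.285, v=0.084, θ=-0.045, ω=0.030
apply F[30]=-0.814 → step 31: x=0.287, v=0.071, θ=-0.044, ω=0.035
apply F[31]=-0.782 → step 32: x=0.288, v=0.058, θ=-0.044, ω=0.040
apply F[32]=-0.749 → step 33: x=0.289, v=0.047, θ=-0.043, ω=0.044
apply F[33]=-0.719 → step 34: x=0.290, v=0.036, θ=-0.042, ω=0.047
apply F[34]=-0.691 → step 35: x=0.291, v=0.026, θ=-0.041, ω=0.049
apply F[35]=-0.662 → step 36: x=0.291, v=0.017, θ=-0.040, ω=0.051
apply F[36]=-0.635 → step 37: x=0.291, v=0.008, θ=-0.039, ω=0.053
apply F[37]=-0.610 → step 38: x=0.291, v=-0.001, θ=-0.038, ω=0.054
Max |angle| over trajectory = 0.180 rad = 10.3°.

Answer: 10.3°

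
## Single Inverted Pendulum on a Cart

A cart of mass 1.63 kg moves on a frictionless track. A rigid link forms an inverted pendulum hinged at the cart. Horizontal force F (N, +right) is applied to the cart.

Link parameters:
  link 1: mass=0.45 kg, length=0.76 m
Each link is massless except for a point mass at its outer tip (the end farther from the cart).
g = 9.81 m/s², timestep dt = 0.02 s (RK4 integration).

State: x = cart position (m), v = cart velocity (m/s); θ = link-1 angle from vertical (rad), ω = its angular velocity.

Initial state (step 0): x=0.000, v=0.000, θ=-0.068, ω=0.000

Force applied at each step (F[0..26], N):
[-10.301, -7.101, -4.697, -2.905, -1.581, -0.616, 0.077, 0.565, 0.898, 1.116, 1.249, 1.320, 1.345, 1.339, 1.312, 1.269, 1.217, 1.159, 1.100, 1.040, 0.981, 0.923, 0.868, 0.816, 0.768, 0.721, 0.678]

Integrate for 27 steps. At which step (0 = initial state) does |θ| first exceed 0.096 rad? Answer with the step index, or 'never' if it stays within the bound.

apply F[0]=-10.301 → step 1: x=-0.001, v=-0.123, θ=-0.067, ω=0.144
apply F[1]=-7.101 → step 2: x=-0.005, v=-0.206, θ=-0.063, ω=0.236
apply F[2]=-4.697 → step 3: x=-0.009, v=-0.260, θ=-0.057, ω=0.292
apply F[3]=-2.905 → step 4: x=-0.015, v=-0.293, θ=-0.051, ω=0.321
apply F[4]=-1.581 → step 5: x=-0.021, v=-0.310, θ=-0.045, ω=0.331
apply F[5]=-0.616 → step 6: x=-0.027, v=-0.315, θ=-0.038, ω=0.327
apply F[6]=+0.077 → step 7: x=-0.033, v=-0.312, θ=-0.032, ω=0.314
apply F[7]=+0.565 → step 8: x=-0.039, v=-0.304, θ=-0.026, ω=0.296
apply F[8]=+0.898 → step 9: x=-0.045, v=-0.292, θ=-0.020, ω=0.274
apply F[9]=+1.116 → step 10: x=-0.051, v=-0.277, θ=-0.015, ω=0.250
apply F[10]=+1.249 → step 11: x=-0.056, v=-0.261, θ=-0.010, ω=0.226
apply F[11]=+1.320 → step 12: x=-0.062, v=-0.245, θ=-0.006, ω=0.202
apply F[12]=+1.345 → step 13: x=-0.066, v=-0.228, θ=-0.002, ω=0.179
apply F[13]=+1.339 → step 14: x=-0.071, v=-0.211, θ=0.001, ω=0.157
apply F[14]=+1.312 → step 15: x=-0.075, v=-0.195, θ=0.004, ω=0.137
apply F[15]=+1.269 → step 16: x=-0.078, v=-0.180, θ=0.007, ω=0.118
apply F[16]=+1.217 → step 17: x=-0.082, v=-0.166, θ=0.009, ω=0.101
apply F[17]=+1.159 → step 18: x=-0.085, v=-0.152, θ=0.011, ω=0.086
apply F[18]=+1.100 → step 19: x=-0.088, v=-0.139, θ=0.013, ω=0.072
apply F[19]=+1.040 → step 20: x=-0.091, v=-0.127, θ=0.014, ω=0.060
apply F[20]=+0.981 → step 21: x=-0.093, v=-0.116, θ=0.015, ω=0.049
apply F[21]=+0.923 → step 22: x=-0.095, v=-0.105, θ=0.016, ω=0.039
apply F[22]=+0.868 → step 23: x=-0.097, v=-0.096, θ=0.016, ω=0.030
apply F[23]=+0.816 → step 24: x=-0.099, v=-0.086, θ=0.017, ω=0.022
apply F[24]=+0.768 → step 25: x=-0.101, v=-0.078, θ=0.017, ω=0.016
apply F[25]=+0.721 → step 26: x=-0.102, v=-0.070, θ=0.018, ω=0.010
apply F[26]=+0.678 → step 27: x=-0.104, v=-0.063, θ=0.018, ω=0.005
max |θ| = 0.068 ≤ 0.096 over all 28 states.

Answer: never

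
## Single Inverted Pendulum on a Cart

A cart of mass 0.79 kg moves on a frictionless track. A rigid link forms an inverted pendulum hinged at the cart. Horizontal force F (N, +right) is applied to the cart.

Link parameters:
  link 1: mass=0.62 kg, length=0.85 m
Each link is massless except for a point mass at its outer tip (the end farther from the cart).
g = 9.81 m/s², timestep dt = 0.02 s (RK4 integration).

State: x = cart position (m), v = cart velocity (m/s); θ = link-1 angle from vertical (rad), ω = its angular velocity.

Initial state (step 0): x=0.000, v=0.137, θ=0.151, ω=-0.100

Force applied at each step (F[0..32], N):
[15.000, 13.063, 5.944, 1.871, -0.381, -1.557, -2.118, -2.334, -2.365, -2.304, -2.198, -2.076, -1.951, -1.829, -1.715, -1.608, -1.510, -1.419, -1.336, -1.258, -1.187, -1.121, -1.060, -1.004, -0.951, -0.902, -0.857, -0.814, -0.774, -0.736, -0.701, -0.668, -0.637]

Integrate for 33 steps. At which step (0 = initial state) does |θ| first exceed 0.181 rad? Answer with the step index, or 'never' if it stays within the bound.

apply F[0]=+15.000 → step 1: x=0.006, v=0.488, θ=0.145, ω=-0.475
apply F[1]=+13.063 → step 2: x=0.019, v=0.794, θ=0.133, ω=-0.799
apply F[2]=+5.944 → step 3: x=0.036, v=0.925, θ=0.115, ω=-0.923
apply F[3]=+1.871 → step 4: x=0.055, v=0.957, θ=0.097, ω=-0.936
apply F[4]=-0.381 → step 5: x=0.074, v=0.935, θ=0.079, ω=-0.890
apply F[5]=-1.557 → step 6: x=0.092, v=0.886, θ=0.061, ω=-0.816
apply F[6]=-2.118 → step 7: x=0.109, v=0.825, θ=0.046, ω=-0.732
apply F[7]=-2.334 → step 8: x=0.125, v=0.760, θ=0.032, ω=-0.647
apply F[8]=-2.365 → step 9: x=0.140, v=0.696, θ=0.020, ω=-0.566
apply F[9]=-2.304 → step 10: x=0.153, v=0.636, θ=0.010, ω=-0.491
apply F[10]=-2.198 → step 11: x=0.165, v=0.579, θ=0.000, ω=-0.424
apply F[11]=-2.076 → step 12: x=0.176, v=0.527, θ=-0.008, ω=-0.364
apply F[12]=-1.951 → step 13: x=0.186, v=0.480, θ=-0.014, ω=-0.310
apply F[13]=-1.829 → step 14: x=0.195, v=0.436, θ=-0.020, ω=-0.263
apply F[14]=-1.715 → step 15: x=0.204, v=0.396, θ=-0.025, ω=-0.221
apply F[15]=-1.608 → step 16: x=0.211, v=0.359, θ=-0.029, ω=-0.184
apply F[16]=-1.510 → step 17: x=0.218, v=0.326, θ=-0.032, ω=-0.152
apply F[17]=-1.419 → step 18: x=0.224, v=0.295, θ=-0.035, ω=-0.123
apply F[18]=-1.336 → step 19: x=0.230, v=0.267, θ=-0.037, ω=-0.098
apply F[19]=-1.258 → step 20: x=0.235, v=0.241, θ=-0.039, ω=-0.077
apply F[20]=-1.187 → step 21: x=0.240, v=0.217, θ=-0.040, ω=-0.058
apply F[21]=-1.121 → step 22: x=0.244, v=0.195, θ=-0.041, ω=-0.041
apply F[22]=-1.060 → step 23: x=0.248, v=0.175, θ=-0.042, ω=-0.027
apply F[23]=-1.004 → step 24: x=0.251, v=0.156, θ=-0.042, ω=-0.014
apply F[24]=-0.951 → step 25: x=0.254, v=0.138, θ=-0.043, ω=-0.003
apply F[25]=-0.902 → step 26: x=0.256, v=0.122, θ=-0.042, ω=0.006
apply F[26]=-0.857 → step 27: x=0.259, v=0.107, θ=-0.042, ω=0.014
apply F[27]=-0.814 → step 28: x=0.261, v=0.093, θ=-0.042, ω=0.021
apply F[28]=-0.774 → step 29: x=0.262, v=0.079, θ=-0.041, ω=0.027
apply F[29]=-0.736 → step 30: x=0.264, v=0.067, θ=-0.041, ω=0.032
apply F[30]=-0.701 → step 31: x=0.265, v=0.056, θ=-0.040, ω=0.036
apply F[31]=-0.668 → step 32: x=0.266, v=0.045, θ=-0.039, ω=0.039
apply F[32]=-0.637 → step 33: x=0.267, v=0.035, θ=-0.039, ω=0.042
max |θ| = 0.151 ≤ 0.181 over all 34 states.

Answer: never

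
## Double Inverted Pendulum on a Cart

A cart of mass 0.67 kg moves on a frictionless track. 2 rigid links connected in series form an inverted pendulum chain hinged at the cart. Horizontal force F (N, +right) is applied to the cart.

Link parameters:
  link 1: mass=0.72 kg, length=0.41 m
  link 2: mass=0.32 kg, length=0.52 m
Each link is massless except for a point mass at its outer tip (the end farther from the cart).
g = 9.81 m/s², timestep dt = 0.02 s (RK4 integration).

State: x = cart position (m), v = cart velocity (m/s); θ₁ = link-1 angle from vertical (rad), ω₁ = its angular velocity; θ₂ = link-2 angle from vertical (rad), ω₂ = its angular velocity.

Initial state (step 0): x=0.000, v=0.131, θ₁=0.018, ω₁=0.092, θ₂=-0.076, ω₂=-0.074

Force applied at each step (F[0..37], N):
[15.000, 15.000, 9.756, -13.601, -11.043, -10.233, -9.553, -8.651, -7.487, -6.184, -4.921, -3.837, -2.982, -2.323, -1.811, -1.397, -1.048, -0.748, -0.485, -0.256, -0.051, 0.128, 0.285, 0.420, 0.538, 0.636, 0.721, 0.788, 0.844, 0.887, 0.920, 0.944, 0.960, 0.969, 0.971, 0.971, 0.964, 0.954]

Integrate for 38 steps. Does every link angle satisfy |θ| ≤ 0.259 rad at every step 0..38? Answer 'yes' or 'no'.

Answer: yes

Derivation:
apply F[0]=+15.000 → step 1: x=0.007, v=0.574, θ₁=0.009, ω₁=-0.961, θ₂=-0.078, ω₂=-0.125
apply F[1]=+15.000 → step 2: x=0.023, v=1.023, θ₁=-0.021, ω₁=-2.043, θ₂=-0.081, ω₂=-0.162
apply F[2]=+9.756 → step 3: x=0.046, v=1.323, θ₁=-0.069, ω₁=-2.789, θ₂=-0.084, ω₂=-0.177
apply F[3]=-13.601 → step 4: x=0.069, v=0.944, θ₁=-0.116, ω₁=-1.915, θ₂=-0.088, ω₂=-0.173
apply F[4]=-11.043 → step 5: x=0.085, v=0.658, θ₁=-0.148, ω₁=-1.297, θ₂=-0.091, ω₂=-0.147
apply F[5]=-10.233 → step 6: x=0.096, v=0.407, θ₁=-0.169, ω₁=-0.786, θ₂=-0.094, ω₂=-0.106
apply F[6]=-9.553 → step 7: x=0.102, v=0.184, θ₁=-0.180, ω₁=-0.352, θ₂=-0.095, ω₂=-0.055
apply F[7]=-8.651 → step 8: x=0.103, v=-0.011, θ₁=-0.183, ω₁=0.006, θ₂=-0.096, ω₂=-0.000
apply F[8]=-7.487 → step 9: x=0.101, v=-0.172, θ₁=-0.180, ω₁=0.285, θ₂=-0.095, ω₂=0.053
apply F[9]=-6.184 → step 10: x=0.097, v=-0.298, θ₁=-0.173, ω₁=0.486, θ₂=-0.094, ω₂=0.102
apply F[10]=-4.921 → step 11: x=0.090, v=-0.392, θ₁=-0.162, ω₁=0.614, θ₂=-0.091, ω₂=0.144
apply F[11]=-3.837 → step 12: x=0.081, v=-0.458, θ₁=-0.149, ω₁=0.686, θ₂=-0.088, ω₂=0.181
apply F[12]=-2.982 → step 13: x=0.072, v=-0.504, θ₁=-0.135, ω₁=0.718, θ₂=-0.084, ω₂=0.211
apply F[13]=-2.323 → step 14: x=0.061, v=-0.535, θ₁=-0.120, ω₁=0.722, θ₂=-0.080, ω₂=0.236
apply F[14]=-1.811 → step 15: x=0.051, v=-0.555, θ₁=-0.106, ω₁=0.710, θ₂=-0.075, ω₂=0.255
apply F[15]=-1.397 → step 16: x=0.039, v=-0.568, θ₁=-0.092, ω₁=0.686, θ₂=-0.069, ω₂=0.270
apply F[16]=-1.048 → step 17: x=0.028, v=-0.573, θ₁=-0.079, ω₁=0.656, θ₂=-0.064, ω₂=0.280
apply F[17]=-0.748 → step 18: x=0.016, v=-0.574, θ₁=-0.066, ω₁=0.621, θ₂=-0.058, ω₂=0.286
apply F[18]=-0.485 → step 19: x=0.005, v=-0.571, θ₁=-0.054, ω₁=0.583, θ₂=-0.053, ω₂=0.288
apply F[19]=-0.256 → step 20: x=-0.006, v=-0.564, θ₁=-0.043, ω₁=0.543, θ₂=-0.047, ω₂=0.287
apply F[20]=-0.051 → step 21: x=-0.018, v=-0.554, θ₁=-0.032, ω₁=0.503, θ₂=-0.041, ω₂=0.284
apply F[21]=+0.128 → step 22: x=-0.028, v=-0.542, θ₁=-0.023, ω₁=0.462, θ₂=-0.035, ω₂=0.278
apply F[22]=+0.285 → step 23: x=-0.039, v=-0.528, θ₁=-0.014, ω₁=0.422, θ₂=-0.030, ω₂=0.270
apply F[23]=+0.420 → step 24: x=-0.050, v=-0.513, θ₁=-0.006, ω₁=0.383, θ₂=-0.025, ω₂=0.261
apply F[24]=+0.538 → step 25: x=-0.060, v=-0.496, θ₁=0.001, ω₁=0.346, θ₂=-0.020, ω₂=0.250
apply F[25]=+0.636 → step 26: x=-0.069, v=-0.478, θ₁=0.008, ω₁=0.310, θ₂=-0.015, ω₂=0.238
apply F[26]=+0.721 → step 27: x=-0.079, v=-0.460, θ₁=0.014, ω₁=0.275, θ₂=-0.010, ω₂=0.226
apply F[27]=+0.788 → step 28: x=-0.088, v=-0.441, θ₁=0.019, ω₁=0.243, θ₂=-0.006, ω₂=0.213
apply F[28]=+0.844 → step 29: x=-0.096, v=-0.423, θ₁=0.023, ω₁=0.213, θ₂=-0.002, ω₂=0.199
apply F[29]=+0.887 → step 30: x=-0.105, v=-0.404, θ₁=0.027, ω₁=0.185, θ₂=0.002, ω₂=0.186
apply F[30]=+0.920 → step 31: x=-0.113, v=-0.385, θ₁=0.031, ω₁=0.159, θ₂=0.006, ω₂=0.172
apply F[31]=+0.944 → step 32: x=-0.120, v=-0.367, θ₁=0.034, ω₁=0.135, θ₂=0.009, ω₂=0.158
apply F[32]=+0.960 → step 33: x=-0.127, v=-0.349, θ₁=0.036, ω₁=0.113, θ₂=0.012, ω₂=0.145
apply F[33]=+0.969 → step 34: x=-0.134, v=-0.332, θ₁=0.038, ω₁=0.093, θ₂=0.015, ω₂=0.132
apply F[34]=+0.971 → step 35: x=-0.141, v=-0.315, θ₁=0.040, ω₁=0.075, θ₂=0.018, ω₂=0.120
apply F[35]=+0.971 → step 36: x=-0.147, v=-0.298, θ₁=0.041, ω₁=0.059, θ₂=0.020, ω₂=0.108
apply F[36]=+0.964 → step 37: x=-0.152, v=-0.282, θ₁=0.042, ω₁=0.045, θ₂=0.022, ω₂=0.096
apply F[37]=+0.954 → step 38: x=-0.158, v=-0.267, θ₁=0.043, ω₁=0.032, θ₂=0.024, ω₂=0.085
Max |angle| over trajectory = 0.183 rad; bound = 0.259 → within bound.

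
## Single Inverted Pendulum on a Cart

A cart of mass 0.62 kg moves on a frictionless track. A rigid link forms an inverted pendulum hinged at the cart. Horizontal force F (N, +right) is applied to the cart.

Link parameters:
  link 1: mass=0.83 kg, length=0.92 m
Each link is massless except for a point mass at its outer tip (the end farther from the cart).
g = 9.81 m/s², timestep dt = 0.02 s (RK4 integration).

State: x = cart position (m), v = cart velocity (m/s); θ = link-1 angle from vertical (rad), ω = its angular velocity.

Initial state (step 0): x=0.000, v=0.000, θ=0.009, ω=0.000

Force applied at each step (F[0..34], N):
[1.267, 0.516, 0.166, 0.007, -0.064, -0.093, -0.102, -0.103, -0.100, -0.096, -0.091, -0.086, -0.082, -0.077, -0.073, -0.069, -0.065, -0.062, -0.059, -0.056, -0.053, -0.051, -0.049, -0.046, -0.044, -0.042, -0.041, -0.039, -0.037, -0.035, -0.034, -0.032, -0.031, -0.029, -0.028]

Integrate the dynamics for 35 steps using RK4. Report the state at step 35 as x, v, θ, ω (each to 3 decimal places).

Answer: x=0.014, v=0.000, θ=-0.002, ω=0.002

Derivation:
apply F[0]=+1.267 → step 1: x=0.000, v=0.039, θ=0.009, ω=-0.040
apply F[1]=+0.516 → step 2: x=0.001, v=0.053, θ=0.008, ω=-0.054
apply F[2]=+0.166 → step 3: x=0.002, v=0.057, θ=0.007, ω=-0.056
apply F[3]=+0.007 → step 4: x=0.004, v=0.055, θ=0.005, ω=-0.054
apply F[4]=-0.064 → step 5: x=0.005, v=0.052, θ=0.004, ω=-0.049
apply F[5]=-0.093 → step 6: x=0.006, v=0.048, θ=0.004, ω=-0.044
apply F[6]=-0.102 → step 7: x=0.006, v=0.044, θ=0.003, ω=-0.038
apply F[7]=-0.103 → step 8: x=0.007, v=0.040, θ=0.002, ω=-0.034
apply F[8]=-0.100 → step 9: x=0.008, v=0.036, θ=0.001, ω=-0.029
apply F[9]=-0.096 → step 10: x=0.009, v=0.033, θ=0.001, ω=-0.025
apply F[10]=-0.091 → step 11: x=0.009, v=0.030, θ=0.000, ω=-0.022
apply F[11]=-0.086 → step 12: x=0.010, v=0.027, θ=-0.000, ω=-0.019
apply F[12]=-0.082 → step 13: x=0.010, v=0.024, θ=-0.000, ω=-0.016
apply F[13]=-0.077 → step 14: x=0.011, v=0.022, θ=-0.001, ω=-0.014
apply F[14]=-0.073 → step 15: x=0.011, v=0.020, θ=-0.001, ω=-0.012
apply F[15]=-0.069 → step 16: x=0.012, v=0.018, θ=-0.001, ω=-0.010
apply F[16]=-0.065 → step 17: x=0.012, v=0.016, θ=-0.001, ω=-0.008
apply F[17]=-0.062 → step 18: x=0.012, v=0.014, θ=-0.002, ω=-0.007
apply F[18]=-0.059 → step 19: x=0.013, v=0.013, θ=-0.002, ω=-0.005
apply F[19]=-0.056 → step 20: x=0.013, v=0.012, θ=-0.002, ω=-0.004
apply F[20]=-0.053 → step 21: x=0.013, v=0.010, θ=-0.002, ω=-0.003
apply F[21]=-0.051 → step 22: x=0.013, v=0.009, θ=-0.002, ω=-0.003
apply F[22]=-0.049 → step 23: x=0.013, v=0.008, θ=-0.002, ω=-0.002
apply F[23]=-0.046 → step 24: x=0.014, v=0.007, θ=-0.002, ω=-0.001
apply F[24]=-0.044 → step 25: x=0.014, v=0.006, θ=-0.002, ω=-0.001
apply F[25]=-0.042 → step 26: x=0.014, v=0.005, θ=-0.002, ω=-0.000
apply F[26]=-0.041 → step 27: x=0.014, v=0.005, θ=-0.002, ω=0.000
apply F[27]=-0.039 → step 28: x=0.014, v=0.004, θ=-0.002, ω=0.001
apply F[28]=-0.037 → step 29: x=0.014, v=0.003, θ=-0.002, ω=0.001
apply F[29]=-0.035 → step 30: x=0.014, v=0.003, θ=-0.002, ω=0.001
apply F[30]=-0.034 → step 31: x=0.014, v=0.002, θ=-0.002, ω=0.002
apply F[31]=-0.032 → step 32: x=0.014, v=0.002, θ=-0.002, ω=0.002
apply F[32]=-0.031 → step 33: x=0.014, v=0.001, θ=-0.002, ω=0.002
apply F[33]=-0.029 → step 34: x=0.014, v=0.001, θ=-0.002, ω=0.002
apply F[34]=-0.028 → step 35: x=0.014, v=0.000, θ=-0.002, ω=0.002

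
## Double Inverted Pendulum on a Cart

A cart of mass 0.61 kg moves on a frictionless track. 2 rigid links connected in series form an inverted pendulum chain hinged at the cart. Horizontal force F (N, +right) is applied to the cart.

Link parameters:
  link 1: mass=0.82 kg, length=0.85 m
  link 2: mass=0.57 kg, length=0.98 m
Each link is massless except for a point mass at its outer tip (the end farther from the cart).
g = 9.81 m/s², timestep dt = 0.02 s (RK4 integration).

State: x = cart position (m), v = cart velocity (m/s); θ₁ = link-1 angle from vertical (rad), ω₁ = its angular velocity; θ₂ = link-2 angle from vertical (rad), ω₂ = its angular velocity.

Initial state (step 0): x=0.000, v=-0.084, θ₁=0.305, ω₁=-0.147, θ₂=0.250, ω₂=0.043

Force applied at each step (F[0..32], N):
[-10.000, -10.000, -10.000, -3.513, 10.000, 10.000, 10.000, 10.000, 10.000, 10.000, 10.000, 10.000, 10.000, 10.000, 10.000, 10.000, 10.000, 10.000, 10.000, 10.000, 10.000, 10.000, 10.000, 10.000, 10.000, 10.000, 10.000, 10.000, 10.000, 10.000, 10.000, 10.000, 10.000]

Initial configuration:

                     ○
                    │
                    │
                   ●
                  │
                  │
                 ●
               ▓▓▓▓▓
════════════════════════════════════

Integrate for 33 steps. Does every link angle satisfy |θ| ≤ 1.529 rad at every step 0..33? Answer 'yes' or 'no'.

apply F[0]=-10.000 → step 1: x=-0.005, v=-0.462, θ₁=0.307, ω₁=0.350, θ₂=0.251, ω₂=0.036
apply F[1]=-10.000 → step 2: x=-0.018, v=-0.835, θ₁=0.319, ω₁=0.842, θ₂=0.251, ω₂=0.029
apply F[2]=-10.000 → step 3: x=-0.039, v=-1.198, θ₁=0.341, ω₁=1.324, θ₂=0.252, ω₂=0.023
apply F[3]=-3.513 → step 4: x=-0.065, v=-1.380, θ₁=0.370, ω₁=1.611, θ₂=0.252, ω₂=0.008
apply F[4]=+10.000 → step 5: x=-0.091, v=-1.221, θ₁=0.402, ω₁=1.546, θ₂=0.252, ω₂=-0.037
apply F[5]=+10.000 → step 6: x=-0.114, v=-1.073, θ₁=0.432, ω₁=1.507, θ₂=0.251, ω₂=-0.093
apply F[6]=+10.000 → step 7: x=-0.134, v=-0.936, θ₁=0.462, ω₁=1.491, θ₂=0.248, ω₂=-0.158
apply F[7]=+10.000 → step 8: x=-0.151, v=-0.806, θ₁=0.492, ω₁=1.495, θ₂=0.244, ω₂=-0.233
apply F[8]=+10.000 → step 9: x=-0.166, v=-0.681, θ₁=0.522, ω₁=1.517, θ₂=0.239, ω₂=-0.316
apply F[9]=+10.000 → step 10: x=-0.178, v=-0.561, θ₁=0.553, ω₁=1.554, θ₂=0.232, ω₂=-0.408
apply F[10]=+10.000 → step 11: x=-0.188, v=-0.443, θ₁=0.584, ω₁=1.605, θ₂=0.222, ω₂=-0.507
apply F[11]=+10.000 → step 12: x=-0.196, v=-0.327, θ₁=0.617, ω₁=1.668, θ₂=0.211, ω₂=-0.613
apply F[12]=+10.000 → step 13: x=-0.201, v=-0.209, θ₁=0.651, ω₁=1.740, θ₂=0.198, ω₂=-0.725
apply F[13]=+10.000 → step 14: x=-0.204, v=-0.090, θ₁=0.686, ω₁=1.820, θ₂=0.182, ω₂=-0.843
apply F[14]=+10.000 → step 15: x=-0.205, v=0.032, θ₁=0.724, ω₁=1.905, θ₂=0.164, ω₂=-0.965
apply F[15]=+10.000 → step 16: x=-0.203, v=0.159, θ₁=0.763, ω₁=1.995, θ₂=0.144, ω₂=-1.090
apply F[16]=+10.000 → step 17: x=-0.199, v=0.291, θ₁=0.804, ω₁=2.088, θ₂=0.121, ω₂=-1.218
apply F[17]=+10.000 → step 18: x=-0.191, v=0.429, θ₁=0.846, ω₁=2.183, θ₂=0.095, ω₂=-1.347
apply F[18]=+10.000 → step 19: x=-0.181, v=0.575, θ₁=0.891, ω₁=2.278, θ₂=0.067, ω₂=-1.475
apply F[19]=+10.000 → step 20: x=-0.168, v=0.727, θ₁=0.937, ω₁=2.374, θ₂=0.036, ω₂=-1.603
apply F[20]=+10.000 → step 21: x=-0.152, v=0.887, θ₁=0.986, ω₁=2.469, θ₂=0.003, ω₂=-1.729
apply F[21]=+10.000 → step 22: x=-0.133, v=1.055, θ₁=1.036, ω₁=2.564, θ₂=-0.033, ω₂=-1.851
apply F[22]=+10.000 → step 23: x=-0.110, v=1.230, θ₁=1.088, ω₁=2.659, θ₂=-0.071, ω₂=-1.970
apply F[23]=+10.000 → step 24: x=-0.084, v=1.412, θ₁=1.143, ω₁=2.755, θ₂=-0.112, ω₂=-2.085
apply F[24]=+10.000 → step 25: x=-0.053, v=1.603, θ₁=1.199, ω₁=2.852, θ₂=-0.155, ω₂=-2.195
apply F[25]=+10.000 → step 26: x=-0.019, v=1.800, θ₁=1.257, ω₁=2.952, θ₂=-0.200, ω₂=-2.298
apply F[26]=+10.000 → step 27: x=0.019, v=2.004, θ₁=1.317, ω₁=3.057, θ₂=-0.247, ω₂=-2.396
apply F[27]=+10.000 → step 28: x=0.061, v=2.217, θ₁=1.379, ω₁=3.169, θ₂=-0.296, ω₂=-2.485
apply F[28]=+10.000 → step 29: x=0.107, v=2.437, θ₁=1.444, ω₁=3.290, θ₂=-0.346, ω₂=-2.567
apply F[29]=+10.000 → step 30: x=0.158, v=2.667, θ₁=1.511, ω₁=3.423, θ₂=-0.398, ω₂=-2.639
apply F[30]=+10.000 → step 31: x=0.214, v=2.909, θ₁=1.581, ω₁=3.574, θ₂=-0.452, ω₂=-2.699
apply F[31]=+10.000 → step 32: x=0.275, v=3.164, θ₁=1.654, ω₁=3.747, θ₂=-0.506, ω₂=-2.747
apply F[32]=+10.000 → step 33: x=0.341, v=3.438, θ₁=1.731, ω₁=3.948, θ₂=-0.561, ω₂=-2.780
Max |angle| over trajectory = 1.731 rad; bound = 1.529 → exceeded.

Answer: no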